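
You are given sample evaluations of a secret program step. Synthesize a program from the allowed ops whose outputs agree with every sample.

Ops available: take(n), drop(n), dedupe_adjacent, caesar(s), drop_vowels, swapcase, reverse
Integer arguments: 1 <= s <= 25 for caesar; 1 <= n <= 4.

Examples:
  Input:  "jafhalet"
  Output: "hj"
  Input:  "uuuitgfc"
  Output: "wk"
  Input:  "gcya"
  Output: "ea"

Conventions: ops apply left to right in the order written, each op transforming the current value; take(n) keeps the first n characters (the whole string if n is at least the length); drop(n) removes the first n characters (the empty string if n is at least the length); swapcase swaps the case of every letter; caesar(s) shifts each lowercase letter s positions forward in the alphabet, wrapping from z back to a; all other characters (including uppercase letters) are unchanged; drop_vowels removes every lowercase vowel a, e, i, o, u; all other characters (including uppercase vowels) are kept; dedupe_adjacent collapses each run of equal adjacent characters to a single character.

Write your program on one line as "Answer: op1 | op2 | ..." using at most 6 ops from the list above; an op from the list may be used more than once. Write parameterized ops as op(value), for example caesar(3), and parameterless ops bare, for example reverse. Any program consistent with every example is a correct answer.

take(4) | drop(1) | caesar(4) | drop_vowels | dedupe_adjacent | caesar(24)

Check, running the answer program on each example:
  "jafhalet" -> "jafh" -> "afh" -> "ejl" -> "jl" -> "jl" -> "hj"
  "uuuitgfc" -> "uuui" -> "uui" -> "yym" -> "yym" -> "ym" -> "wk"
  "gcya" -> "gcya" -> "cya" -> "gce" -> "gc" -> "gc" -> "ea"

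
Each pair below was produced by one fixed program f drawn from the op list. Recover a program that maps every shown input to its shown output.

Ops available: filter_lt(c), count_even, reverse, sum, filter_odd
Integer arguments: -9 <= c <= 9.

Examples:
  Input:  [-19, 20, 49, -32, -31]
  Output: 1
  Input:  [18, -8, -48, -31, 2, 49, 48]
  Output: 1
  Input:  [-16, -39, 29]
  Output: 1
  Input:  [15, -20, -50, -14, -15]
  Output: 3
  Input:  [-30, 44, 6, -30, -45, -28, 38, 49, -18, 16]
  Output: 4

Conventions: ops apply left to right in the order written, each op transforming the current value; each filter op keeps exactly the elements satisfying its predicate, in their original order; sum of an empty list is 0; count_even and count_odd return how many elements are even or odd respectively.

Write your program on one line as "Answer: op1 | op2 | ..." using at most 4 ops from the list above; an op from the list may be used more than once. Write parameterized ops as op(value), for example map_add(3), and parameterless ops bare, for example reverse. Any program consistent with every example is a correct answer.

filter_lt(-8) | reverse | count_even

Check, running the answer program on each example:
  [-19, 20, 49, -32, -31] -> [-19, -32, -31] -> [-31, -32, -19] -> 1
  [18, -8, -48, -31, 2, 49, 48] -> [-48, -31] -> [-31, -48] -> 1
  [-16, -39, 29] -> [-16, -39] -> [-39, -16] -> 1
  [15, -20, -50, -14, -15] -> [-20, -50, -14, -15] -> [-15, -14, -50, -20] -> 3
  [-30, 44, 6, -30, -45, -28, 38, 49, -18, 16] -> [-30, -30, -45, -28, -18] -> [-18, -28, -45, -30, -30] -> 4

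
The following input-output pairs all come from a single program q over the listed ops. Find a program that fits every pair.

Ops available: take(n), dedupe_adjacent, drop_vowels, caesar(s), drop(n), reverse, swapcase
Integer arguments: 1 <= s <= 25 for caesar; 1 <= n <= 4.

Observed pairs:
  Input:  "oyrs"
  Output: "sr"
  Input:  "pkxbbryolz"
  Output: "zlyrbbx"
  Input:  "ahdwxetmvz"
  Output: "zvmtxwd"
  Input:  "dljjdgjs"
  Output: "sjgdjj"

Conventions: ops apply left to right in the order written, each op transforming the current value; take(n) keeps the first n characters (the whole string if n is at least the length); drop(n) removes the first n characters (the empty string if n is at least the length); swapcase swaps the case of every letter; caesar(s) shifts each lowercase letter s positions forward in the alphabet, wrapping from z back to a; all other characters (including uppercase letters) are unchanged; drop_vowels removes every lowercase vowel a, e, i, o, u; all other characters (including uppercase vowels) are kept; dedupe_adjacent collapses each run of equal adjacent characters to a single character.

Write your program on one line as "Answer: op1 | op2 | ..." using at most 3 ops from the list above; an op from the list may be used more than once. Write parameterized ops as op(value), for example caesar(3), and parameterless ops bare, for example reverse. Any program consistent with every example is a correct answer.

drop(2) | reverse | drop_vowels

Check, running the answer program on each example:
  "oyrs" -> "rs" -> "sr" -> "sr"
  "pkxbbryolz" -> "xbbryolz" -> "zloyrbbx" -> "zlyrbbx"
  "ahdwxetmvz" -> "dwxetmvz" -> "zvmtexwd" -> "zvmtxwd"
  "dljjdgjs" -> "jjdgjs" -> "sjgdjj" -> "sjgdjj"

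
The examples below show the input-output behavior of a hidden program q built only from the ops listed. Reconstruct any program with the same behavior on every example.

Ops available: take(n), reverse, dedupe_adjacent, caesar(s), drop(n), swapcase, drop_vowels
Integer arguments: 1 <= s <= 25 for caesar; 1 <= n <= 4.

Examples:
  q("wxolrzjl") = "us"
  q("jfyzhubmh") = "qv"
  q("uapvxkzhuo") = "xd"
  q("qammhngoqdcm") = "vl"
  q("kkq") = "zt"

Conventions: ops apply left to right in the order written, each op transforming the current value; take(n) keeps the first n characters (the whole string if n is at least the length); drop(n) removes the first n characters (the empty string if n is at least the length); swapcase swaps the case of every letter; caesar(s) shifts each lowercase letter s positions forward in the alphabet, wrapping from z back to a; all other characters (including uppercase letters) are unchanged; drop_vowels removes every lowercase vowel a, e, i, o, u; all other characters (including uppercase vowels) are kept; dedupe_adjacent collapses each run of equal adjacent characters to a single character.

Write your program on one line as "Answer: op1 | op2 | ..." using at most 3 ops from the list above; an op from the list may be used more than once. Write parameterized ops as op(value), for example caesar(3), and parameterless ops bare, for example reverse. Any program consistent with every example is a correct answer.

reverse | caesar(9) | take(2)

Check, running the answer program on each example:
  "wxolrzjl" -> "ljzrloxw" -> "usiauxgf" -> "us"
  "jfyzhubmh" -> "hmbuhzyfj" -> "qvkdqihos" -> "qv"
  "uapvxkzhuo" -> "ouhzkxvpau" -> "xdqitgeyjd" -> "xd"
  "qammhngoqdcm" -> "mcdqognhmmaq" -> "vlmzxpwqvvjz" -> "vl"
  "kkq" -> "qkk" -> "ztt" -> "zt"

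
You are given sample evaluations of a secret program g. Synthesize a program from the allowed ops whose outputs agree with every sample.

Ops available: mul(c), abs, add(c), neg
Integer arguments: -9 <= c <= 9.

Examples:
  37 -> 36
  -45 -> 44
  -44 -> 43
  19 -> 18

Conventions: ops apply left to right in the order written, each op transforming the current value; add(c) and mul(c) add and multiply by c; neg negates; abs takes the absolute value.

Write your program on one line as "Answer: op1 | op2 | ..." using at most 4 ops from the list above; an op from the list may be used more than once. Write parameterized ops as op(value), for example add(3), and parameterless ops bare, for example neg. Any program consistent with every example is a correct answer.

abs | add(8) | add(-9)

Check, running the answer program on each example:
  37 -> 37 -> 45 -> 36
  -45 -> 45 -> 53 -> 44
  -44 -> 44 -> 52 -> 43
  19 -> 19 -> 27 -> 18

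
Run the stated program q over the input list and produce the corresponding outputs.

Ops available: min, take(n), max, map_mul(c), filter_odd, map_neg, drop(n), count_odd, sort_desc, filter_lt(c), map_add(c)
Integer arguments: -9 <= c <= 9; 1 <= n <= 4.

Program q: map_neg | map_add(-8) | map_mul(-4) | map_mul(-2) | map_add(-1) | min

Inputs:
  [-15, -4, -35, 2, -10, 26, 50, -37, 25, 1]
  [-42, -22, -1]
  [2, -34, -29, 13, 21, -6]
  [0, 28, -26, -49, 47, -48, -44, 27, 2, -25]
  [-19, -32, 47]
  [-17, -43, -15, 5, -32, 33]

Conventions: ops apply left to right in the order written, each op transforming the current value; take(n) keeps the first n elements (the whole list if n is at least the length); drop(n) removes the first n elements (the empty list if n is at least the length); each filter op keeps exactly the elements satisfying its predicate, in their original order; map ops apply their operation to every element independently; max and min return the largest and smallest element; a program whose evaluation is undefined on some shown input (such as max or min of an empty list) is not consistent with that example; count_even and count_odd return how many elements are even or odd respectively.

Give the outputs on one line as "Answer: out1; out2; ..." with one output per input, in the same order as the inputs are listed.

Execution, op by op:
  [-15, -4, -35, 2, -10, 26, 50, -37, 25, 1] -> [15, 4, 35, -2, 10, -26, -50, 37, -25, -1] -> [7, -4, 27, -10, 2, -34, -58, 29, -33, -9] -> [-28, 16, -108, 40, -8, 136, 232, -116, 132, 36] -> [56, -32, 216, -80, 16, -272, -464, 232, -264, -72] -> [55, -33, 215, -81, 15, -273, -465, 231, -265, -73] -> -465
  [-42, -22, -1] -> [42, 22, 1] -> [34, 14, -7] -> [-136, -56, 28] -> [272, 112, -56] -> [271, 111, -57] -> -57
  [2, -34, -29, 13, 21, -6] -> [-2, 34, 29, -13, -21, 6] -> [-10, 26, 21, -21, -29, -2] -> [40, -104, -84, 84, 116, 8] -> [-80, 208, 168, -168, -232, -16] -> [-81, 207, 167, -169, -233, -17] -> -233
  [0, 28, -26, -49, 47, -48, -44, 27, 2, -25] -> [0, -28, 26, 49, -47, 48, 44, -27, -2, 25] -> [-8, -36, 18, 41, -55, 40, 36, -35, -10, 17] -> [32, 144, -72, -164, 220, -160, -144, 140, 40, -68] -> [-64, -288, 144, 328, -440, 320, 288, -280, -80, 136] -> [-65, -289, 143, 327, -441, 319, 287, -281, -81, 135] -> -441
  [-19, -32, 47] -> [19, 32, -47] -> [11, 24, -55] -> [-44, -96, 220] -> [88, 192, -440] -> [87, 191, -441] -> -441
  [-17, -43, -15, 5, -32, 33] -> [17, 43, 15, -5, 32, -33] -> [9, 35, 7, -13, 24, -41] -> [-36, -140, -28, 52, -96, 164] -> [72, 280, 56, -104, 192, -328] -> [71, 279, 55, -105, 191, -329] -> -329

-465; -57; -233; -441; -441; -329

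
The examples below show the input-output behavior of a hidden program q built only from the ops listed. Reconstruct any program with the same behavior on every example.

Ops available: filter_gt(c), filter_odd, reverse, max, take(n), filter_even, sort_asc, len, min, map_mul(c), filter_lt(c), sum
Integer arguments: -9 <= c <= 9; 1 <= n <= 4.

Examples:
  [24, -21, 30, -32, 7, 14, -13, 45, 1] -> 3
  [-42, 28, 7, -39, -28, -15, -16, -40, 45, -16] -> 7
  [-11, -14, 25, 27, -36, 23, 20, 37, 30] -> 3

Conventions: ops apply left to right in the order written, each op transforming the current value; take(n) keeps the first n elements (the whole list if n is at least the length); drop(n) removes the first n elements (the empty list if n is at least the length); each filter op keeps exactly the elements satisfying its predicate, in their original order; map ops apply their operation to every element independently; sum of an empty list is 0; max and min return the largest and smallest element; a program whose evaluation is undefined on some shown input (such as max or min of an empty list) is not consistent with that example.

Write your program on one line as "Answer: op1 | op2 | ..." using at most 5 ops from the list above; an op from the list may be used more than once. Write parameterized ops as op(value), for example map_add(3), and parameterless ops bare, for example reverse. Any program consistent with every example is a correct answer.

map_mul(9) | map_mul(-2) | filter_gt(6) | len

Check, running the answer program on each example:
  [24, -21, 30, -32, 7, 14, -13, 45, 1] -> [216, -189, 270, -288, 63, 126, -117, 405, 9] -> [-432, 378, -540, 576, -126, -252, 234, -810, -18] -> [378, 576, 234] -> 3
  [-42, 28, 7, -39, -28, -15, -16, -40, 45, -16] -> [-378, 252, 63, -351, -252, -135, -144, -360, 405, -144] -> [756, -504, -126, 702, 504, 270, 288, 720, -810, 288] -> [756, 702, 504, 270, 288, 720, 288] -> 7
  [-11, -14, 25, 27, -36, 23, 20, 37, 30] -> [-99, -126, 225, 243, -324, 207, 180, 333, 270] -> [198, 252, -450, -486, 648, -414, -360, -666, -540] -> [198, 252, 648] -> 3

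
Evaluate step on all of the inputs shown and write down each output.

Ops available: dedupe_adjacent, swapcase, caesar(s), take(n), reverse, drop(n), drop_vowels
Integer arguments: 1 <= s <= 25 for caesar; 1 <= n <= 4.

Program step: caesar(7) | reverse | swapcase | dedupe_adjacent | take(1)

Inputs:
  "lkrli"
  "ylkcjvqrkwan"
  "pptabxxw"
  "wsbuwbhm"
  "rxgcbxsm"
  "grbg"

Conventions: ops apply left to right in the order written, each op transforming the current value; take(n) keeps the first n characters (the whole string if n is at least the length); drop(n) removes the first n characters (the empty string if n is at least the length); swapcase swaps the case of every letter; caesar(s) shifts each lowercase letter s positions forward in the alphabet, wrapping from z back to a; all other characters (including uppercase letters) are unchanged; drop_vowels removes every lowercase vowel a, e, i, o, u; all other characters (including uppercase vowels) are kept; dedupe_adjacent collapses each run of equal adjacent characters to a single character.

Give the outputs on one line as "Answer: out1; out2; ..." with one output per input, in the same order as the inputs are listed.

Execution, op by op:
  "lkrli" -> "srysp" -> "psyrs" -> "PSYRS" -> "PSYRS" -> "P"
  "ylkcjvqrkwan" -> "fsrjqcxyrdhu" -> "uhdryxcqjrsf" -> "UHDRYXCQJRSF" -> "UHDRYXCQJRSF" -> "U"
  "pptabxxw" -> "wwahieed" -> "deeihaww" -> "DEEIHAWW" -> "DEIHAW" -> "D"
  "wsbuwbhm" -> "dzibdiot" -> "toidbizd" -> "TOIDBIZD" -> "TOIDBIZD" -> "T"
  "rxgcbxsm" -> "yenjiezt" -> "tzeijney" -> "TZEIJNEY" -> "TZEIJNEY" -> "T"
  "grbg" -> "nyin" -> "niyn" -> "NIYN" -> "NIYN" -> "N"

"P"; "U"; "D"; "T"; "T"; "N"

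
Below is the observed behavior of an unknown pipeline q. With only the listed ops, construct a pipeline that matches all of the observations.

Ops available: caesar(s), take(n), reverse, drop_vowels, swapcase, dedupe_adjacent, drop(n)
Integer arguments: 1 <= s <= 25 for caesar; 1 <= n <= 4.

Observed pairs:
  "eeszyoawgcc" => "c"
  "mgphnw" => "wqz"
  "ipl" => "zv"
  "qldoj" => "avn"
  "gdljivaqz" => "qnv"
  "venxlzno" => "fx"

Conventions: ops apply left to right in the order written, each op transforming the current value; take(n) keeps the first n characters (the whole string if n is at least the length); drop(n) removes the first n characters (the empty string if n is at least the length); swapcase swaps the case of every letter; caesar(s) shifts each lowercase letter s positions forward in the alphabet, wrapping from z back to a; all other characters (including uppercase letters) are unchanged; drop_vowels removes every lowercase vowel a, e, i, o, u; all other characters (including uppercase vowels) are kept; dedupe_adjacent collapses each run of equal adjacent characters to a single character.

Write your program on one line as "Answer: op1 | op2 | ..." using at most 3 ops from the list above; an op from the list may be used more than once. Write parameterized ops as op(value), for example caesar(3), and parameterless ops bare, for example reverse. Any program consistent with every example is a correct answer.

take(3) | drop_vowels | caesar(10)

Check, running the answer program on each example:
  "eeszyoawgcc" -> "ees" -> "s" -> "c"
  "mgphnw" -> "mgp" -> "mgp" -> "wqz"
  "ipl" -> "ipl" -> "pl" -> "zv"
  "qldoj" -> "qld" -> "qld" -> "avn"
  "gdljivaqz" -> "gdl" -> "gdl" -> "qnv"
  "venxlzno" -> "ven" -> "vn" -> "fx"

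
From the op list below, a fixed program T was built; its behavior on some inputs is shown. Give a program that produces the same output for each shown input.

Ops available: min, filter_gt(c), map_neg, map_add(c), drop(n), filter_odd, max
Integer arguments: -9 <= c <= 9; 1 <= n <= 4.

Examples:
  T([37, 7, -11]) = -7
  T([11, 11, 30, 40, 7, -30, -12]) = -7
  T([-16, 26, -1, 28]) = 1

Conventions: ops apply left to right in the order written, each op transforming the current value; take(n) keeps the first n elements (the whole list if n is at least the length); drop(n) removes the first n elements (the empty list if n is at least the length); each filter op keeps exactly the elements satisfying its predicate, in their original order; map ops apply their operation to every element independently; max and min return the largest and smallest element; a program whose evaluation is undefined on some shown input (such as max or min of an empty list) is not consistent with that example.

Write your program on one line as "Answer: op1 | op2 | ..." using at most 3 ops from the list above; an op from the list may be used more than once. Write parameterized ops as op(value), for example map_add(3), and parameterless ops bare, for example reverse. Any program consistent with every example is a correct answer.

filter_gt(-4) | map_neg | max

Check, running the answer program on each example:
  [37, 7, -11] -> [37, 7] -> [-37, -7] -> -7
  [11, 11, 30, 40, 7, -30, -12] -> [11, 11, 30, 40, 7] -> [-11, -11, -30, -40, -7] -> -7
  [-16, 26, -1, 28] -> [26, -1, 28] -> [-26, 1, -28] -> 1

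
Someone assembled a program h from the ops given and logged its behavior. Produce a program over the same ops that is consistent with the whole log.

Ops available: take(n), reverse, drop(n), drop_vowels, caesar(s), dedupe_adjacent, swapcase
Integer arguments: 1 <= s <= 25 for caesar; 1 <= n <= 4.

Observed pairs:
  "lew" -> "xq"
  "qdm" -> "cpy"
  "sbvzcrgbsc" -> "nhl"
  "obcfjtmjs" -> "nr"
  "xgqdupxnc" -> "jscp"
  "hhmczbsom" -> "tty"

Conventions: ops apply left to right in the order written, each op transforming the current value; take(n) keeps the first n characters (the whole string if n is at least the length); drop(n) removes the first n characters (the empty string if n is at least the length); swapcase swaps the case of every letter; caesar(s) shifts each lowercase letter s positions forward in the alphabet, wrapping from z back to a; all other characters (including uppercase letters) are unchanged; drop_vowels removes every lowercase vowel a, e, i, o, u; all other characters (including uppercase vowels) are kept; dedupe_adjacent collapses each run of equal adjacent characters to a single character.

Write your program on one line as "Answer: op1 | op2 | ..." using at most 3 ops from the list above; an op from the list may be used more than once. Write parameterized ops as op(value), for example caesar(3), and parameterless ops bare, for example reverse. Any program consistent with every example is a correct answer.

take(4) | caesar(12) | drop_vowels

Check, running the answer program on each example:
  "lew" -> "lew" -> "xqi" -> "xq"
  "qdm" -> "qdm" -> "cpy" -> "cpy"
  "sbvzcrgbsc" -> "sbvz" -> "enhl" -> "nhl"
  "obcfjtmjs" -> "obcf" -> "anor" -> "nr"
  "xgqdupxnc" -> "xgqd" -> "jscp" -> "jscp"
  "hhmczbsom" -> "hhmc" -> "ttyo" -> "tty"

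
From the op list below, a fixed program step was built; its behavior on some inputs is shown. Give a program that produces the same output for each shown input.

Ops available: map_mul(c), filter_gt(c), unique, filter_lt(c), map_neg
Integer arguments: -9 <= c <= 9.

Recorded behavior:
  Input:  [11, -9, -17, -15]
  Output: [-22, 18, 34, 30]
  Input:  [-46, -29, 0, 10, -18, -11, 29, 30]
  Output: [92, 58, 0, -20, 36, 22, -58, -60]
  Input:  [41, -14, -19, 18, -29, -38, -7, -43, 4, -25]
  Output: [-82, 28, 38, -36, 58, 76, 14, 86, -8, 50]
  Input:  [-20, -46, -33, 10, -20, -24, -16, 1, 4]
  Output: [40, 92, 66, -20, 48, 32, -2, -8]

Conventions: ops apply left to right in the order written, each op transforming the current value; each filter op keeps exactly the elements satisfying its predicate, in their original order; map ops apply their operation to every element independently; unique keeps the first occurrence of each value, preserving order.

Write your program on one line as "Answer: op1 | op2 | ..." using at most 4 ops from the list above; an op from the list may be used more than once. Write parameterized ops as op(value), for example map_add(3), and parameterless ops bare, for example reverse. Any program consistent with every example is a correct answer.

map_neg | map_mul(2) | unique

Check, running the answer program on each example:
  [11, -9, -17, -15] -> [-11, 9, 17, 15] -> [-22, 18, 34, 30] -> [-22, 18, 34, 30]
  [-46, -29, 0, 10, -18, -11, 29, 30] -> [46, 29, 0, -10, 18, 11, -29, -30] -> [92, 58, 0, -20, 36, 22, -58, -60] -> [92, 58, 0, -20, 36, 22, -58, -60]
  [41, -14, -19, 18, -29, -38, -7, -43, 4, -25] -> [-41, 14, 19, -18, 29, 38, 7, 43, -4, 25] -> [-82, 28, 38, -36, 58, 76, 14, 86, -8, 50] -> [-82, 28, 38, -36, 58, 76, 14, 86, -8, 50]
  [-20, -46, -33, 10, -20, -24, -16, 1, 4] -> [20, 46, 33, -10, 20, 24, 16, -1, -4] -> [40, 92, 66, -20, 40, 48, 32, -2, -8] -> [40, 92, 66, -20, 48, 32, -2, -8]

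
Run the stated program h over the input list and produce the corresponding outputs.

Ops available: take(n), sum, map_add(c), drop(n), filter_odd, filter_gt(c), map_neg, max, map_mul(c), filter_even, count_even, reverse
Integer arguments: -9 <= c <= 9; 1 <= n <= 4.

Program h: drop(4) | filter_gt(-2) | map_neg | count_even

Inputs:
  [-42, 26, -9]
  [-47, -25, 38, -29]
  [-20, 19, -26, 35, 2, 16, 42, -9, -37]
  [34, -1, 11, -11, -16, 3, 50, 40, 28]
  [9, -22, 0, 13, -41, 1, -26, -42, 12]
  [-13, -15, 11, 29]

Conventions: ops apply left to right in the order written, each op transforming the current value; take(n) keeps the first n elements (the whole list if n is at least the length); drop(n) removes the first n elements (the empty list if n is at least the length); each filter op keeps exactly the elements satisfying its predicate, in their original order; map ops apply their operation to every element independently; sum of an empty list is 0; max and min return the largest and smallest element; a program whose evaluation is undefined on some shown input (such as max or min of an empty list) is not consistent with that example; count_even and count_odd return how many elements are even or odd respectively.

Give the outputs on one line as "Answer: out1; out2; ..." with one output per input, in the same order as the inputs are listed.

Execution, op by op:
  [-42, 26, -9] -> [] -> [] -> [] -> 0
  [-47, -25, 38, -29] -> [] -> [] -> [] -> 0
  [-20, 19, -26, 35, 2, 16, 42, -9, -37] -> [2, 16, 42, -9, -37] -> [2, 16, 42] -> [-2, -16, -42] -> 3
  [34, -1, 11, -11, -16, 3, 50, 40, 28] -> [-16, 3, 50, 40, 28] -> [3, 50, 40, 28] -> [-3, -50, -40, -28] -> 3
  [9, -22, 0, 13, -41, 1, -26, -42, 12] -> [-41, 1, -26, -42, 12] -> [1, 12] -> [-1, -12] -> 1
  [-13, -15, 11, 29] -> [] -> [] -> [] -> 0

0; 0; 3; 3; 1; 0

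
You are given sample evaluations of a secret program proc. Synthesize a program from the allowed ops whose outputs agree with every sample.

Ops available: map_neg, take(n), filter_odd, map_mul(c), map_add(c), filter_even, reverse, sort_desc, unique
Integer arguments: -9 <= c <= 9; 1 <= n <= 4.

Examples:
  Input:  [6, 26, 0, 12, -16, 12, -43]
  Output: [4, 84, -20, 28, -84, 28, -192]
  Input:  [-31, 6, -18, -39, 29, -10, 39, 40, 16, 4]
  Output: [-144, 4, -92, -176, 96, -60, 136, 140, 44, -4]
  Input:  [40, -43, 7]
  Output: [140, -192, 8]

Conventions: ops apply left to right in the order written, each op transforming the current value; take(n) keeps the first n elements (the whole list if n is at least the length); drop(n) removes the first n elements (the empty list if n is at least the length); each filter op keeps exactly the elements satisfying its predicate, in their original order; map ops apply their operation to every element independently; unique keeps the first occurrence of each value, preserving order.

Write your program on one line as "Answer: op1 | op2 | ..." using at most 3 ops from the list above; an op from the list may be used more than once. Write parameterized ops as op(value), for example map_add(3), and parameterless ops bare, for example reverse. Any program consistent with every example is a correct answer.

map_add(-5) | map_mul(4)

Check, running the answer program on each example:
  [6, 26, 0, 12, -16, 12, -43] -> [1, 21, -5, 7, -21, 7, -48] -> [4, 84, -20, 28, -84, 28, -192]
  [-31, 6, -18, -39, 29, -10, 39, 40, 16, 4] -> [-36, 1, -23, -44, 24, -15, 34, 35, 11, -1] -> [-144, 4, -92, -176, 96, -60, 136, 140, 44, -4]
  [40, -43, 7] -> [35, -48, 2] -> [140, -192, 8]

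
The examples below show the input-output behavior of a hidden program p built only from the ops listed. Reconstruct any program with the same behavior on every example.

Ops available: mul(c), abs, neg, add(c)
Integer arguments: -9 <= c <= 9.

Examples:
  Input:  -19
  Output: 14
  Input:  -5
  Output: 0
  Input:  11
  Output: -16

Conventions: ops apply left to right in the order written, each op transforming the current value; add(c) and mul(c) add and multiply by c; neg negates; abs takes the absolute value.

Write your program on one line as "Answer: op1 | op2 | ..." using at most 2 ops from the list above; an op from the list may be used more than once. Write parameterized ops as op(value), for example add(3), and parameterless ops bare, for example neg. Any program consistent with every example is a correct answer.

neg | add(-5)

Check, running the answer program on each example:
  -19 -> 19 -> 14
  -5 -> 5 -> 0
  11 -> -11 -> -16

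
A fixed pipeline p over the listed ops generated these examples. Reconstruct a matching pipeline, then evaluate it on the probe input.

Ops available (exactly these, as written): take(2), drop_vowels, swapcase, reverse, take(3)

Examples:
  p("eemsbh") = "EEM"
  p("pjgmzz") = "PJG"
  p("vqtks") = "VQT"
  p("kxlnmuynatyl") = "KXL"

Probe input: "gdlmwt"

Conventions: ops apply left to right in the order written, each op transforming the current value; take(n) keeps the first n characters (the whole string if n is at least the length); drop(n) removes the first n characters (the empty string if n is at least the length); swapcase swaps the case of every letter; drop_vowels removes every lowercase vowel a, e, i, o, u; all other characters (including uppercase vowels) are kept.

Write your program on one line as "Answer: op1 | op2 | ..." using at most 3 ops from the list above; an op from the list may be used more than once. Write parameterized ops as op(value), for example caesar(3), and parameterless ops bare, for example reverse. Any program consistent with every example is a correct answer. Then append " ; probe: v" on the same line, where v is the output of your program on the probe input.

swapcase | take(3) ; probe: "GDL"

Check, running the answer program on each example:
  "eemsbh" -> "EEMSBH" -> "EEM"
  "pjgmzz" -> "PJGMZZ" -> "PJG"
  "vqtks" -> "VQTKS" -> "VQT"
  "kxlnmuynatyl" -> "KXLNMUYNATYL" -> "KXL"
  probe: "gdlmwt" -> "GDLMWT" -> "GDL"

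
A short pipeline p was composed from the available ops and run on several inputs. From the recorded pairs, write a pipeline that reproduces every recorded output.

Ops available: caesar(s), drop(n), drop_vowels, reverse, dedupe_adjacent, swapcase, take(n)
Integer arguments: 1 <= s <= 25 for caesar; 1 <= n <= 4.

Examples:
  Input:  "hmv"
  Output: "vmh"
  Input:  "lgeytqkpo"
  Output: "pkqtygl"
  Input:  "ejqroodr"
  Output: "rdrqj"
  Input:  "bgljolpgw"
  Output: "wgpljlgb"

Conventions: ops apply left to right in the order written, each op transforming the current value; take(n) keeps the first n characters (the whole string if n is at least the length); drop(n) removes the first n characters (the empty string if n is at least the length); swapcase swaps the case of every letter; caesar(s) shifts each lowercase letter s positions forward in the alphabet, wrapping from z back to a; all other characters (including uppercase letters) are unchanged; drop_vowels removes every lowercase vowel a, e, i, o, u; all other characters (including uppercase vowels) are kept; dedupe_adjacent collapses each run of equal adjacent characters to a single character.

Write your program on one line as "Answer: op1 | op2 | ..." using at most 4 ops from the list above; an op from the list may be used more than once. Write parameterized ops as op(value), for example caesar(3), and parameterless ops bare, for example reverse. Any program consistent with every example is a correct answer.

dedupe_adjacent | reverse | drop_vowels

Check, running the answer program on each example:
  "hmv" -> "hmv" -> "vmh" -> "vmh"
  "lgeytqkpo" -> "lgeytqkpo" -> "opkqtyegl" -> "pkqtygl"
  "ejqroodr" -> "ejqrodr" -> "rdorqje" -> "rdrqj"
  "bgljolpgw" -> "bgljolpgw" -> "wgplojlgb" -> "wgpljlgb"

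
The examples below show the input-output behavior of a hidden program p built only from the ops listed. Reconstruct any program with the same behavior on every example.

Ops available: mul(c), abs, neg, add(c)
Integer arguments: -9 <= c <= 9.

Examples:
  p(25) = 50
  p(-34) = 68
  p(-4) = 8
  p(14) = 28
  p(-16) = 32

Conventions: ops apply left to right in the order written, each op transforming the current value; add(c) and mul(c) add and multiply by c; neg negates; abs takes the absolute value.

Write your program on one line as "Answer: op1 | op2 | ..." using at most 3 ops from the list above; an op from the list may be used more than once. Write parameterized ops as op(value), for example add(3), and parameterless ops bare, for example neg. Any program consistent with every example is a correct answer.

mul(-2) | neg | abs

Check, running the answer program on each example:
  25 -> -50 -> 50 -> 50
  -34 -> 68 -> -68 -> 68
  -4 -> 8 -> -8 -> 8
  14 -> -28 -> 28 -> 28
  -16 -> 32 -> -32 -> 32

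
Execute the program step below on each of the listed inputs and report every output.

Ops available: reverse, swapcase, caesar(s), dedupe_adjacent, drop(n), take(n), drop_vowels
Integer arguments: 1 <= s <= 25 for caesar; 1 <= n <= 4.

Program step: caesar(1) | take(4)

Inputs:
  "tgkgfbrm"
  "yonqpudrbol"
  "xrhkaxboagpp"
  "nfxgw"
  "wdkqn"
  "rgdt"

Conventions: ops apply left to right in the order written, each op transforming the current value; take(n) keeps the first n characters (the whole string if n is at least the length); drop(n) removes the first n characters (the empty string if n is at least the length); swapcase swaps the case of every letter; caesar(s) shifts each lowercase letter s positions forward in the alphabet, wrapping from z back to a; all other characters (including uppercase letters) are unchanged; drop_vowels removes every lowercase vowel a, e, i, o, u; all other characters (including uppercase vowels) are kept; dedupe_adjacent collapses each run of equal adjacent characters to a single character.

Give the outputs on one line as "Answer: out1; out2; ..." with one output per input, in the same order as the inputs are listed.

Execution, op by op:
  "tgkgfbrm" -> "uhlhgcsn" -> "uhlh"
  "yonqpudrbol" -> "zporqvescpm" -> "zpor"
  "xrhkaxboagpp" -> "ysilbycpbhqq" -> "ysil"
  "nfxgw" -> "ogyhx" -> "ogyh"
  "wdkqn" -> "xelro" -> "xelr"
  "rgdt" -> "sheu" -> "sheu"

"uhlh"; "zpor"; "ysil"; "ogyh"; "xelr"; "sheu"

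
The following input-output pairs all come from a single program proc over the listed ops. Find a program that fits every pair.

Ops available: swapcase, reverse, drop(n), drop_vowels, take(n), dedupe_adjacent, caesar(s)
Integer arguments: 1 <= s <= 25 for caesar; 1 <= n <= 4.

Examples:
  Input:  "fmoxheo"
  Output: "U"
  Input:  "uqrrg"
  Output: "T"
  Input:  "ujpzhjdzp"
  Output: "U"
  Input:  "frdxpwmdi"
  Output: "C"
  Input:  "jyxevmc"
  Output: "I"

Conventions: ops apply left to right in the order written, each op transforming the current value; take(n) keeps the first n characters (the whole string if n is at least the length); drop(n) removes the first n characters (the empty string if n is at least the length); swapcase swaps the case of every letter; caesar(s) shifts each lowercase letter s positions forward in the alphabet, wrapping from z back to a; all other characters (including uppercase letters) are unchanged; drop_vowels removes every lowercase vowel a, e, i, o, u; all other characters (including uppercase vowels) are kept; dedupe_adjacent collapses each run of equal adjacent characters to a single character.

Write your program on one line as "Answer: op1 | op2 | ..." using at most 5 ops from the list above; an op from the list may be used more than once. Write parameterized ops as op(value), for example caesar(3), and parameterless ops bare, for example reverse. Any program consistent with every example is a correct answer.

drop(4) | caesar(13) | take(1) | swapcase

Check, running the answer program on each example:
  "fmoxheo" -> "heo" -> "urb" -> "u" -> "U"
  "uqrrg" -> "g" -> "t" -> "t" -> "T"
  "ujpzhjdzp" -> "hjdzp" -> "uwqmc" -> "u" -> "U"
  "frdxpwmdi" -> "pwmdi" -> "cjzqv" -> "c" -> "C"
  "jyxevmc" -> "vmc" -> "izp" -> "i" -> "I"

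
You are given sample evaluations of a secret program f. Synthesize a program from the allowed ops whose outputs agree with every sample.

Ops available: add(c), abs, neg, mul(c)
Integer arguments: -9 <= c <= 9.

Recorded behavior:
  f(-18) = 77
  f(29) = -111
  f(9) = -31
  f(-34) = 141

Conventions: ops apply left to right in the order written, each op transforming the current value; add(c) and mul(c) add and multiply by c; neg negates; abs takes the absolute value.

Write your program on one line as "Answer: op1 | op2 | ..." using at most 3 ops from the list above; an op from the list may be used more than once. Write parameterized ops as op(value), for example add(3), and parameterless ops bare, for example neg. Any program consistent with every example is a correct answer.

neg | mul(4) | add(5)

Check, running the answer program on each example:
  -18 -> 18 -> 72 -> 77
  29 -> -29 -> -116 -> -111
  9 -> -9 -> -36 -> -31
  -34 -> 34 -> 136 -> 141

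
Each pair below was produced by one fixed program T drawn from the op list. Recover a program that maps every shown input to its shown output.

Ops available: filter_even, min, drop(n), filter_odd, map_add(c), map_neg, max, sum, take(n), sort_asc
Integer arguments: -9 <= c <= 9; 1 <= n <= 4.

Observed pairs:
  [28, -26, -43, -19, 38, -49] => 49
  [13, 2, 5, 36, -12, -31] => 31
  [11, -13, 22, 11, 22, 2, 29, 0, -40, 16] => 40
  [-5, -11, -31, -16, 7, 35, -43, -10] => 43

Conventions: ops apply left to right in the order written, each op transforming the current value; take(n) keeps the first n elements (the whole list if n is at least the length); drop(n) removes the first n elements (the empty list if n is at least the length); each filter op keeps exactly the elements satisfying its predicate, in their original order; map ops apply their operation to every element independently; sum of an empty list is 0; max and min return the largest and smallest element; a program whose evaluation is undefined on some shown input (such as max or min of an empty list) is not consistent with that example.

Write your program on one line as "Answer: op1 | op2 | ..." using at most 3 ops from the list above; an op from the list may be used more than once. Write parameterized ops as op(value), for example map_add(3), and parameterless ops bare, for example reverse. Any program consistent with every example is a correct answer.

map_neg | drop(2) | max

Check, running the answer program on each example:
  [28, -26, -43, -19, 38, -49] -> [-28, 26, 43, 19, -38, 49] -> [43, 19, -38, 49] -> 49
  [13, 2, 5, 36, -12, -31] -> [-13, -2, -5, -36, 12, 31] -> [-5, -36, 12, 31] -> 31
  [11, -13, 22, 11, 22, 2, 29, 0, -40, 16] -> [-11, 13, -22, -11, -22, -2, -29, 0, 40, -16] -> [-22, -11, -22, -2, -29, 0, 40, -16] -> 40
  [-5, -11, -31, -16, 7, 35, -43, -10] -> [5, 11, 31, 16, -7, -35, 43, 10] -> [31, 16, -7, -35, 43, 10] -> 43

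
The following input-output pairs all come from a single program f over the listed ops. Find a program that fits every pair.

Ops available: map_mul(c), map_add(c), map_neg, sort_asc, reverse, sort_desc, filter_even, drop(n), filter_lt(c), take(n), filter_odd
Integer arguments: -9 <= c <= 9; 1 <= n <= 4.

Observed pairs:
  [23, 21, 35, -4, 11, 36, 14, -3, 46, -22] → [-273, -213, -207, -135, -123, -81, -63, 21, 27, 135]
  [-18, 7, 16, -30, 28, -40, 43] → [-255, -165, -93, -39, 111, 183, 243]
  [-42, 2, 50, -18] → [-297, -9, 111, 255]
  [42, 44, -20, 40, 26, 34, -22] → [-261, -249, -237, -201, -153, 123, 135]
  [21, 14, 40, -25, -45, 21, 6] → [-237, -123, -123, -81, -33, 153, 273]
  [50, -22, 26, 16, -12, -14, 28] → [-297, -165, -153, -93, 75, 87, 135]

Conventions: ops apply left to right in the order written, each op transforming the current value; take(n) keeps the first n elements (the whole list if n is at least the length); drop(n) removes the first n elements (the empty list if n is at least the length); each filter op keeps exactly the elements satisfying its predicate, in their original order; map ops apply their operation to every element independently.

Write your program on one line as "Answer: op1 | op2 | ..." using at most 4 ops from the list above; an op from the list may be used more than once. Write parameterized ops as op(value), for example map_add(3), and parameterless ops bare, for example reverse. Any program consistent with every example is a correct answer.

sort_desc | map_mul(-6) | map_add(7) | map_add(-4)

Check, running the answer program on each example:
  [23, 21, 35, -4, 11, 36, 14, -3, 46, -22] -> [46, 36, 35, 23, 21, 14, 11, -3, -4, -22] -> [-276, -216, -210, -138, -126, -84, -66, 18, 24, 132] -> [-269, -209, -203, -131, -119, -77, -59, 25, 31, 139] -> [-273, -213, -207, -135, -123, -81, -63, 21, 27, 135]
  [-18, 7, 16, -30, 28, -40, 43] -> [43, 28, 16, 7, -18, -30, -40] -> [-258, -168, -96, -42, 108, 180, 240] -> [-251, -161, -89, -35, 115, 187, 247] -> [-255, -165, -93, -39, 111, 183, 243]
  [-42, 2, 50, -18] -> [50, 2, -18, -42] -> [-300, -12, 108, 252] -> [-293, -5, 115, 259] -> [-297, -9, 111, 255]
  [42, 44, -20, 40, 26, 34, -22] -> [44, 42, 40, 34, 26, -20, -22] -> [-264, -252, -240, -204, -156, 120, 132] -> [-257, -245, -233, -197, -149, 127, 139] -> [-261, -249, -237, -201, -153, 123, 135]
  [21, 14, 40, -25, -45, 21, 6] -> [40, 21, 21, 14, 6, -25, -45] -> [-240, -126, -126, -84, -36, 150, 270] -> [-233, -119, -119, -77, -29, 157, 277] -> [-237, -123, -123, -81, -33, 153, 273]
  [50, -22, 26, 16, -12, -14, 28] -> [50, 28, 26, 16, -12, -14, -22] -> [-300, -168, -156, -96, 72, 84, 132] -> [-293, -161, -149, -89, 79, 91, 139] -> [-297, -165, -153, -93, 75, 87, 135]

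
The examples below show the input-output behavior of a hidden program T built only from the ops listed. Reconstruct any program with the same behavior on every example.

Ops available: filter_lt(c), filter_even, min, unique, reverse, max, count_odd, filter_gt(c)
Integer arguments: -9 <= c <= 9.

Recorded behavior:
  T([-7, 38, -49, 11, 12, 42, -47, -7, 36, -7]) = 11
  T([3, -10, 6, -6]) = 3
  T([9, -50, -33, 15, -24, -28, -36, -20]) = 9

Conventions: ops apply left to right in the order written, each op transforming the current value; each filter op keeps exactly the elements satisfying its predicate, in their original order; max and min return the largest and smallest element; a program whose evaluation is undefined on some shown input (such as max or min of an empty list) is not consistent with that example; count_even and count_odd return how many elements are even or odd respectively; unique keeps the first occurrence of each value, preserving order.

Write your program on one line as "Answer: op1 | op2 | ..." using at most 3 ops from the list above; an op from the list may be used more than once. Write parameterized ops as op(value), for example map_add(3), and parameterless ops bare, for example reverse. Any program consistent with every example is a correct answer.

filter_gt(0) | min

Check, running the answer program on each example:
  [-7, 38, -49, 11, 12, 42, -47, -7, 36, -7] -> [38, 11, 12, 42, 36] -> 11
  [3, -10, 6, -6] -> [3, 6] -> 3
  [9, -50, -33, 15, -24, -28, -36, -20] -> [9, 15] -> 9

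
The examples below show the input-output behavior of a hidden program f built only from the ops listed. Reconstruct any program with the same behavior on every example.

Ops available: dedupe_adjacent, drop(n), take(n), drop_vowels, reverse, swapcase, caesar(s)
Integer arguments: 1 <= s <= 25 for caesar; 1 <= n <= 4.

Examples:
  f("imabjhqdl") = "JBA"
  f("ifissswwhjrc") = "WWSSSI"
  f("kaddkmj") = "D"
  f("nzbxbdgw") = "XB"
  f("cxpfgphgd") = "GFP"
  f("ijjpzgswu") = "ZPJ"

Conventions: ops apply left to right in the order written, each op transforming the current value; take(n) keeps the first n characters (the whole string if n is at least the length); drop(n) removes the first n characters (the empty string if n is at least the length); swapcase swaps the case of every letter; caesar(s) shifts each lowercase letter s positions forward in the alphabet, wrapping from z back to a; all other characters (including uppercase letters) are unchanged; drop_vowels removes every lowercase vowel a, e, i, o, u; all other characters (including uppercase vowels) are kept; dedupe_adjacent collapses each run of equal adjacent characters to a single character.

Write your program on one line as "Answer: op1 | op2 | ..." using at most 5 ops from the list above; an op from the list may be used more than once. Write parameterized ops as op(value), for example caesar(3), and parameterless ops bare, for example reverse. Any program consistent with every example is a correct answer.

drop(2) | swapcase | reverse | drop(4)

Check, running the answer program on each example:
  "imabjhqdl" -> "abjhqdl" -> "ABJHQDL" -> "LDQHJBA" -> "JBA"
  "ifissswwhjrc" -> "issswwhjrc" -> "ISSSWWHJRC" -> "CRJHWWSSSI" -> "WWSSSI"
  "kaddkmj" -> "ddkmj" -> "DDKMJ" -> "JMKDD" -> "D"
  "nzbxbdgw" -> "bxbdgw" -> "BXBDGW" -> "WGDBXB" -> "XB"
  "cxpfgphgd" -> "pfgphgd" -> "PFGPHGD" -> "DGHPGFP" -> "GFP"
  "ijjpzgswu" -> "jpzgswu" -> "JPZGSWU" -> "UWSGZPJ" -> "ZPJ"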